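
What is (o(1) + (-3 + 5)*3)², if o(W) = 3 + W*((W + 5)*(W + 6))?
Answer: 2601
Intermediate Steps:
o(W) = 3 + W*(5 + W)*(6 + W) (o(W) = 3 + W*((5 + W)*(6 + W)) = 3 + W*(5 + W)*(6 + W))
(o(1) + (-3 + 5)*3)² = ((3 + 1³ + 11*1² + 30*1) + (-3 + 5)*3)² = ((3 + 1 + 11*1 + 30) + 2*3)² = ((3 + 1 + 11 + 30) + 6)² = (45 + 6)² = 51² = 2601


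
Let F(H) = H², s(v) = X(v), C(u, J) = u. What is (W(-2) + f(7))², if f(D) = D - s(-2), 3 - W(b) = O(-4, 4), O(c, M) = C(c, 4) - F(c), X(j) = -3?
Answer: 1089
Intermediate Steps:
s(v) = -3
O(c, M) = c - c²
W(b) = 23 (W(b) = 3 - (-4)*(1 - 1*(-4)) = 3 - (-4)*(1 + 4) = 3 - (-4)*5 = 3 - 1*(-20) = 3 + 20 = 23)
f(D) = 3 + D (f(D) = D - 1*(-3) = D + 3 = 3 + D)
(W(-2) + f(7))² = (23 + (3 + 7))² = (23 + 10)² = 33² = 1089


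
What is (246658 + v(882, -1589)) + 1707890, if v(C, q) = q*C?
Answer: 553050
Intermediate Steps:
v(C, q) = C*q
(246658 + v(882, -1589)) + 1707890 = (246658 + 882*(-1589)) + 1707890 = (246658 - 1401498) + 1707890 = -1154840 + 1707890 = 553050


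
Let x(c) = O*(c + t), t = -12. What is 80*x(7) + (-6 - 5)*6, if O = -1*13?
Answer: 5134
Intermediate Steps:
O = -13
x(c) = 156 - 13*c (x(c) = -13*(c - 12) = -13*(-12 + c) = 156 - 13*c)
80*x(7) + (-6 - 5)*6 = 80*(156 - 13*7) + (-6 - 5)*6 = 80*(156 - 91) - 11*6 = 80*65 - 66 = 5200 - 66 = 5134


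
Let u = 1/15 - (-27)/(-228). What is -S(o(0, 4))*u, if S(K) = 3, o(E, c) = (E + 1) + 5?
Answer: 59/380 ≈ 0.15526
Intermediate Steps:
o(E, c) = 6 + E (o(E, c) = (1 + E) + 5 = 6 + E)
u = -59/1140 (u = 1/15 - (-27)*(-1)/228 = 1/15 - 1*9/76 = 1/15 - 9/76 = -59/1140 ≈ -0.051754)
-S(o(0, 4))*u = -3*(-59)/1140 = -1*(-59/380) = 59/380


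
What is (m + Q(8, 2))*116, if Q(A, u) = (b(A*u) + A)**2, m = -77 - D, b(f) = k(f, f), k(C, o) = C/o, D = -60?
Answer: 7424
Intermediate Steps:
b(f) = 1 (b(f) = f/f = 1)
m = -17 (m = -77 - 1*(-60) = -77 + 60 = -17)
Q(A, u) = (1 + A)**2
(m + Q(8, 2))*116 = (-17 + (1 + 8)**2)*116 = (-17 + 9**2)*116 = (-17 + 81)*116 = 64*116 = 7424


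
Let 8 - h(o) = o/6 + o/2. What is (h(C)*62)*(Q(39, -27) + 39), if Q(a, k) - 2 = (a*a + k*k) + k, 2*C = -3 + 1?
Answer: 3649568/3 ≈ 1.2165e+6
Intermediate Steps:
C = -1 (C = (-3 + 1)/2 = (½)*(-2) = -1)
h(o) = 8 - 2*o/3 (h(o) = 8 - (o/6 + o/2) = 8 - 2*o/3)
Q(a, k) = 2 + k + a² + k² (Q(a, k) = 2 + ((a*a + k*k) + k) = 2 + ((a² + k²) + k) = 2 + (k + a² + k²) = 2 + k + a² + k²)
(h(C)*62)*(Q(39, -27) + 39) = ((8 - ⅔*(-1))*62)*((2 - 27 + 39² + (-27)²) + 39) = ((8 + ⅔)*62)*((2 - 27 + 1521 + 729) + 39) = ((26/3)*62)*(2225 + 39) = (1612/3)*2264 = 3649568/3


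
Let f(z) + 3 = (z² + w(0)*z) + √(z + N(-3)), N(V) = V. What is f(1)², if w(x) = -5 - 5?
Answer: (12 - I*√2)² ≈ 142.0 - 33.941*I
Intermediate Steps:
w(x) = -10
f(z) = -3 + z² + √(-3 + z) - 10*z (f(z) = -3 + ((z² - 10*z) + √(z - 3)) = -3 + ((z² - 10*z) + √(-3 + z)) = -3 + (z² + √(-3 + z) - 10*z) = -3 + z² + √(-3 + z) - 10*z)
f(1)² = (-3 + 1² + √(-3 + 1) - 10*1)² = (-3 + 1 + √(-2) - 10)² = (-3 + 1 + I*√2 - 10)² = (-12 + I*√2)²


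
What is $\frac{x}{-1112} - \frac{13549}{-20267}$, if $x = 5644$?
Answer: $- \frac{24830115}{5634226} \approx -4.407$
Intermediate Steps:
$\frac{x}{-1112} - \frac{13549}{-20267} = \frac{5644}{-1112} - \frac{13549}{-20267} = 5644 \left(- \frac{1}{1112}\right) - - \frac{13549}{20267} = - \frac{1411}{278} + \frac{13549}{20267} = - \frac{24830115}{5634226}$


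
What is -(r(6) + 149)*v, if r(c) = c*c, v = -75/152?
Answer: 13875/152 ≈ 91.283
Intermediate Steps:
v = -75/152 (v = -75*1/152 = -75/152 ≈ -0.49342)
r(c) = c²
-(r(6) + 149)*v = -(6² + 149)*(-75)/152 = -(36 + 149)*(-75)/152 = -185*(-75)/152 = -1*(-13875/152) = 13875/152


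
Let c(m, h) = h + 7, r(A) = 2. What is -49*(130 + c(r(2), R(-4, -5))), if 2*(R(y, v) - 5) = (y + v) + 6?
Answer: -13769/2 ≈ -6884.5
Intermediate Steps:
R(y, v) = 8 + v/2 + y/2 (R(y, v) = 5 + ((y + v) + 6)/2 = 5 + ((v + y) + 6)/2 = 5 + (6 + v + y)/2 = 5 + (3 + v/2 + y/2) = 8 + v/2 + y/2)
c(m, h) = 7 + h
-49*(130 + c(r(2), R(-4, -5))) = -49*(130 + (7 + (8 + (½)*(-5) + (½)*(-4)))) = -49*(130 + (7 + (8 - 5/2 - 2))) = -49*(130 + (7 + 7/2)) = -49*(130 + 21/2) = -49*281/2 = -13769/2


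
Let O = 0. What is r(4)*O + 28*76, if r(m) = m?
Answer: 2128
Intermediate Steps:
r(4)*O + 28*76 = 4*0 + 28*76 = 0 + 2128 = 2128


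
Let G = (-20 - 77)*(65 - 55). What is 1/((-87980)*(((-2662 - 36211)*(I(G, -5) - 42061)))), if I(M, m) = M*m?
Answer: -1/127263351799940 ≈ -7.8577e-15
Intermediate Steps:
G = -970 (G = -97*10 = -970)
1/((-87980)*(((-2662 - 36211)*(I(G, -5) - 42061)))) = 1/((-87980)*(((-2662 - 36211)*(-970*(-5) - 42061)))) = -(-1/(38873*(4850 - 42061)))/87980 = -1/(87980*((-38873*(-37211)))) = -1/87980/1446503203 = -1/87980*1/1446503203 = -1/127263351799940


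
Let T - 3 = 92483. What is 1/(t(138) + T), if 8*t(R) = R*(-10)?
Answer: 2/184627 ≈ 1.0833e-5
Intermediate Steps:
T = 92486 (T = 3 + 92483 = 92486)
t(R) = -5*R/4 (t(R) = (R*(-10))/8 = (-10*R)/8 = -5*R/4)
1/(t(138) + T) = 1/(-5/4*138 + 92486) = 1/(-345/2 + 92486) = 1/(184627/2) = 2/184627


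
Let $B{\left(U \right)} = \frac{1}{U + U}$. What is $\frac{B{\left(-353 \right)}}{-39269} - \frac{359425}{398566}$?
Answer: $- \frac{2491166847721}{2762452376831} \approx -0.9018$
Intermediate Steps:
$B{\left(U \right)} = \frac{1}{2 U}$
$\frac{B{\left(-353 \right)}}{-39269} - \frac{359425}{398566} = \frac{\frac{1}{2} \frac{1}{-353}}{-39269} - \frac{359425}{398566} = \frac{1}{2} \left(- \frac{1}{353}\right) \left(- \frac{1}{39269}\right) - \frac{359425}{398566} = \left(- \frac{1}{706}\right) \left(- \frac{1}{39269}\right) - \frac{359425}{398566} = \frac{1}{27723914} - \frac{359425}{398566} = - \frac{2491166847721}{2762452376831}$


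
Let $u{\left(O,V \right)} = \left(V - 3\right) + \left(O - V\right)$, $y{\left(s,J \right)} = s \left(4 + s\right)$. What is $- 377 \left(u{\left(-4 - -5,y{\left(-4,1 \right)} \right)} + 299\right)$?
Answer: $-111969$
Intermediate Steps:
$u{\left(O,V \right)} = -3 + O$ ($u{\left(O,V \right)} = \left(-3 + V\right) + \left(O - V\right) = -3 + O$)
$- 377 \left(u{\left(-4 - -5,y{\left(-4,1 \right)} \right)} + 299\right) = - 377 \left(\left(-3 - -1\right) + 299\right) = - 377 \left(\left(-3 + \left(-4 + 5\right)\right) + 299\right) = - 377 \left(\left(-3 + 1\right) + 299\right) = - 377 \left(-2 + 299\right) = \left(-377\right) 297 = -111969$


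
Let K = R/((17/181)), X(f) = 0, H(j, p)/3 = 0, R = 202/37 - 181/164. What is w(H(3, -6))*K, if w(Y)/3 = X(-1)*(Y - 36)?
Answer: 0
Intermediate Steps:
R = 26431/6068 (R = 202*(1/37) - 181*1/164 = 202/37 - 181/164 = 26431/6068 ≈ 4.3558)
H(j, p) = 0 (H(j, p) = 3*0 = 0)
K = 4784011/103156 (K = 26431/(6068*((17/181))) = 26431/(6068*((17*(1/181)))) = 26431/(6068*(17/181)) = (26431/6068)*(181/17) = 4784011/103156 ≈ 46.376)
w(Y) = 0 (w(Y) = 3*(0*(Y - 36)) = 3*(0*(-36 + Y)) = 3*0 = 0)
w(H(3, -6))*K = 0*(4784011/103156) = 0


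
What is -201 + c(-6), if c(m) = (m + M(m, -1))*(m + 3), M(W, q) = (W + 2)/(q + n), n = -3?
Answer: -186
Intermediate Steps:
M(W, q) = (2 + W)/(-3 + q) (M(W, q) = (W + 2)/(q - 3) = (2 + W)/(-3 + q))
c(m) = (3 + m)*(-½ + 3*m/4) (c(m) = (m + (2 + m)/(-3 - 1))*(m + 3) = (m + (2 + m)/(-4))*(3 + m) = (m - (2 + m)/4)*(3 + m) = (m + (-½ - m/4))*(3 + m) = (-½ + 3*m/4)*(3 + m) = (3 + m)*(-½ + 3*m/4))
-201 + c(-6) = -201 + (-3/2 + (¾)*(-6)² + (7/4)*(-6)) = -201 + (-3/2 + (¾)*36 - 21/2) = -201 + (-3/2 + 27 - 21/2) = -201 + 15 = -186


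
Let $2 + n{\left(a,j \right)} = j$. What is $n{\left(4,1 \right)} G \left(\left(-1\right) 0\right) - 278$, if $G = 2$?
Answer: $-278$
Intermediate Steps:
$n{\left(a,j \right)} = -2 + j$
$n{\left(4,1 \right)} G \left(\left(-1\right) 0\right) - 278 = \left(-2 + 1\right) 2 \left(\left(-1\right) 0\right) - 278 = \left(-1\right) 2 \cdot 0 - 278 = \left(-2\right) 0 - 278 = 0 - 278 = -278$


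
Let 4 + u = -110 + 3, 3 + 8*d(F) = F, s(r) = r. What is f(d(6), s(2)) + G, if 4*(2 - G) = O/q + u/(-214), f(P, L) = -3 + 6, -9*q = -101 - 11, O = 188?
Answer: 13105/11984 ≈ 1.0935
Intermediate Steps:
q = 112/9 (q = -(-101 - 11)/9 = -1/9*(-112) = 112/9 ≈ 12.444)
d(F) = -3/8 + F/8
u = -111 (u = -4 + (-110 + 3) = -4 - 107 = -111)
f(P, L) = 3
G = -22847/11984 (G = 2 - (188/(112/9) - 111/(-214))/4 = 2 - (188*(9/112) - 111*(-1/214))/4 = 2 - (423/28 + 111/214)/4 = 2 - 1/4*46815/2996 = 2 - 46815/11984 = -22847/11984 ≈ -1.9065)
f(d(6), s(2)) + G = 3 - 22847/11984 = 13105/11984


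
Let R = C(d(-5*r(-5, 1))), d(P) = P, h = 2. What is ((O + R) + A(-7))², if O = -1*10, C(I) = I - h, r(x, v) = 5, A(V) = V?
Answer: 1936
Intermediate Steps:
C(I) = -2 + I (C(I) = I - 1*2 = I - 2 = -2 + I)
O = -10
R = -27 (R = -2 - 5*5 = -2 - 25 = -27)
((O + R) + A(-7))² = ((-10 - 27) - 7)² = (-37 - 7)² = (-44)² = 1936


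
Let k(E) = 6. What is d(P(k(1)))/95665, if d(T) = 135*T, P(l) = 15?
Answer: 405/19133 ≈ 0.021168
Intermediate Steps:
d(P(k(1)))/95665 = (135*15)/95665 = 2025*(1/95665) = 405/19133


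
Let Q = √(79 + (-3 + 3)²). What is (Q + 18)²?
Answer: (18 + √79)² ≈ 722.97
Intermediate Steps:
Q = √79 (Q = √(79 + 0²) = √(79 + 0) = √79 ≈ 8.8882)
(Q + 18)² = (√79 + 18)² = (18 + √79)²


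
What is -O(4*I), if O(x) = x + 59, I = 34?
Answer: -195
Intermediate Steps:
O(x) = 59 + x
-O(4*I) = -(59 + 4*34) = -(59 + 136) = -1*195 = -195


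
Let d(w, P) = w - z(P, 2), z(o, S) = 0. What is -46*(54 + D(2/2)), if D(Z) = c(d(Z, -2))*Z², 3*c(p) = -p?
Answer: -7406/3 ≈ -2468.7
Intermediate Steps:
d(w, P) = w (d(w, P) = w - 1*0 = w + 0 = w)
c(p) = -p/3 (c(p) = (-p)/3 = -p/3)
D(Z) = -Z³/3 (D(Z) = (-Z/3)*Z² = -Z³/3)
-46*(54 + D(2/2)) = -46*(54 - 1³/3) = -46*(54 - ⅓*1³) = -46*(54 - ⅓*1) = -46*(54 - ⅓) = -46*161/3 = -7406/3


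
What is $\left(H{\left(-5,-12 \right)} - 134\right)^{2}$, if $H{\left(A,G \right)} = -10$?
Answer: $20736$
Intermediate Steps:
$\left(H{\left(-5,-12 \right)} - 134\right)^{2} = \left(-10 - 134\right)^{2} = \left(-144\right)^{2} = 20736$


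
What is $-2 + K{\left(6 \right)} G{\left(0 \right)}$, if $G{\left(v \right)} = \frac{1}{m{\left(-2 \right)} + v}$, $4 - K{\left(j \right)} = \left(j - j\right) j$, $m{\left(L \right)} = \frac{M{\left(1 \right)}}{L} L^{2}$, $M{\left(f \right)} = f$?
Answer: $-4$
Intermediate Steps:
$m{\left(L \right)} = L$ ($m{\left(L \right)} = 1 \frac{1}{L} L^{2} = \frac{L^{2}}{L} = L$)
$K{\left(j \right)} = 4$ ($K{\left(j \right)} = 4 - \left(j - j\right) j = 4 - 0 j = 4 - 0 = 4 + 0 = 4$)
$G{\left(v \right)} = \frac{1}{-2 + v}$
$-2 + K{\left(6 \right)} G{\left(0 \right)} = -2 + \frac{4}{-2 + 0} = -2 + \frac{4}{-2} = -2 + 4 \left(- \frac{1}{2}\right) = -2 - 2 = -4$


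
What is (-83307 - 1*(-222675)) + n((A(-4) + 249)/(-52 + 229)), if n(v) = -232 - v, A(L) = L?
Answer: 24626827/177 ≈ 1.3913e+5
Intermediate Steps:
(-83307 - 1*(-222675)) + n((A(-4) + 249)/(-52 + 229)) = (-83307 - 1*(-222675)) + (-232 - (-4 + 249)/(-52 + 229)) = (-83307 + 222675) + (-232 - 245/177) = 139368 + (-232 - 245/177) = 139368 - 41309/177 = 24626827/177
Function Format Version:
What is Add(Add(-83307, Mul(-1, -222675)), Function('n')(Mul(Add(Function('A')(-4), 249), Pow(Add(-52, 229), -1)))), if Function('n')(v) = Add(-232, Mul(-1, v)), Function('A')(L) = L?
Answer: Rational(24626827, 177) ≈ 1.3913e+5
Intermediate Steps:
Add(Add(-83307, Mul(-1, -222675)), Function('n')(Mul(Add(Function('A')(-4), 249), Pow(Add(-52, 229), -1)))) = Add(Add(-83307, Mul(-1, -222675)), Add(-232, Mul(-1, Mul(Add(-4, 249), Pow(Add(-52, 229), -1))))) = Add(Add(-83307, 222675), Add(-232, Mul(-1, Mul(245, Pow(177, -1))))) = Add(139368, Add(-232, Mul(-1, Mul(245, Rational(1, 177))))) = Add(139368, Add(-232, Mul(-1, Rational(245, 177)))) = Add(139368, Add(-232, Rational(-245, 177))) = Add(139368, Rational(-41309, 177)) = Rational(24626827, 177)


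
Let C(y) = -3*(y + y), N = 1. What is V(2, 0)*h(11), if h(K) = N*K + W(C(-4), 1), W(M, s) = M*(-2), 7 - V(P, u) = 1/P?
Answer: -481/2 ≈ -240.50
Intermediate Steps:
V(P, u) = 7 - 1/P
C(y) = -6*y
W(M, s) = -2*M
h(K) = -48 + K (h(K) = 1*K - (-12)*(-4) = K - 2*24 = K - 48 = -48 + K)
V(2, 0)*h(11) = (7 - 1/2)*(-48 + 11) = (7 - 1*½)*(-37) = (7 - ½)*(-37) = (13/2)*(-37) = -481/2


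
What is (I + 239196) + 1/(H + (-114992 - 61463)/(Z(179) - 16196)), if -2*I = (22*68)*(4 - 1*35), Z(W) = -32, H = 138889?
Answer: 591431154314676/2254067147 ≈ 2.6238e+5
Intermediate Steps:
I = 23188 (I = -22*68*(4 - 1*35)/2 = -748*(4 - 35) = -748*(-31) = -½*(-46376) = 23188)
(I + 239196) + 1/(H + (-114992 - 61463)/(Z(179) - 16196)) = (23188 + 239196) + 1/(138889 + (-114992 - 61463)/(-32 - 16196)) = 262384 + 1/(138889 - 176455/(-16228)) = 262384 + 1/(138889 - 176455*(-1/16228)) = 262384 + 1/(138889 + 176455/16228) = 262384 + 1/(2254067147/16228) = 262384 + 16228/2254067147 = 591431154314676/2254067147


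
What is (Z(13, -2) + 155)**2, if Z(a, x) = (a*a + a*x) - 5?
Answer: 85849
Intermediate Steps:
Z(a, x) = -5 + a**2 + a*x (Z(a, x) = (a**2 + a*x) - 5 = -5 + a**2 + a*x)
(Z(13, -2) + 155)**2 = ((-5 + 13**2 + 13*(-2)) + 155)**2 = ((-5 + 169 - 26) + 155)**2 = (138 + 155)**2 = 293**2 = 85849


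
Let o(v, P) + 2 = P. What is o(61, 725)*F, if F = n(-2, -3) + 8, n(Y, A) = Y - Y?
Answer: 5784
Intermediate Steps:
n(Y, A) = 0
o(v, P) = -2 + P
F = 8 (F = 0 + 8 = 8)
o(61, 725)*F = (-2 + 725)*8 = 723*8 = 5784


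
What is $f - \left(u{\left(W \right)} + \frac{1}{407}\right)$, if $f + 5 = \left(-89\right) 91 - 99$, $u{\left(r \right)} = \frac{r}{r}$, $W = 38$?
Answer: $- \frac{3339029}{407} \approx -8204.0$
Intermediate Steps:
$u{\left(r \right)} = 1$
$f = -8203$ ($f = -5 - 8198 = -8203$)
$f - \left(u{\left(W \right)} + \frac{1}{407}\right) = -8203 - \left(1 + \frac{1}{407}\right) = -8203 - \frac{408}{407} = - \frac{3339029}{407}$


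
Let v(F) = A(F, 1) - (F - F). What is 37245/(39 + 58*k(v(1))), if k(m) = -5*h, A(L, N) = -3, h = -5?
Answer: 37245/1489 ≈ 25.013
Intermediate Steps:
v(F) = -3 (v(F) = -3 - (F - F) = -3 - 1*0 = -3 + 0 = -3)
k(m) = 25 (k(m) = -5*(-5) = 25)
37245/(39 + 58*k(v(1))) = 37245/(39 + 58*25) = 37245/(39 + 1450) = 37245/1489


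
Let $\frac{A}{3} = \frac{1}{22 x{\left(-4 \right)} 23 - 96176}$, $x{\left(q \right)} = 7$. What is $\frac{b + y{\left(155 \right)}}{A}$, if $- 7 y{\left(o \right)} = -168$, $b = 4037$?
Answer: $-125395558$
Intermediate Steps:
$y{\left(o \right)} = 24$ ($y{\left(o \right)} = \left(- \frac{1}{7}\right) \left(-168\right) = 24$)
$A = - \frac{1}{30878}$ ($A = \frac{3}{22 \cdot 7 \cdot 23 - 96176} = \frac{3}{154 \cdot 23 - 96176} = \frac{3}{3542 - 96176} = \frac{3}{-92634} = 3 \left(- \frac{1}{92634}\right) = - \frac{1}{30878} \approx -3.2386 \cdot 10^{-5}$)
$\frac{b + y{\left(155 \right)}}{A} = \frac{4037 + 24}{- \frac{1}{30878}} = 4061 \left(-30878\right) = -125395558$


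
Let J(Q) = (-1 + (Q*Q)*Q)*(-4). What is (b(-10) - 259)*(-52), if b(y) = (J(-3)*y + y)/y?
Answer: 7592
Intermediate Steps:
J(Q) = 4 - 4*Q³ (J(Q) = (-1 + Q²*Q)*(-4) = (-1 + Q³)*(-4) = 4 - 4*Q³)
b(y) = 113 (b(y) = ((4 - 4*(-3)³)*y + y)/y = ((4 - 4*(-27))*y + y)/y = ((4 + 108)*y + y)/y = (112*y + y)/y = (113*y)/y = 113)
(b(-10) - 259)*(-52) = (113 - 259)*(-52) = -146*(-52) = 7592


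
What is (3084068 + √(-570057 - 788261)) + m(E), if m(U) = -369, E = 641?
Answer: 3083699 + I*√1358318 ≈ 3.0837e+6 + 1165.5*I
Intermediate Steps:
(3084068 + √(-570057 - 788261)) + m(E) = (3084068 + √(-570057 - 788261)) - 369 = (3084068 + √(-1358318)) - 369 = (3084068 + I*√1358318) - 369 = 3083699 + I*√1358318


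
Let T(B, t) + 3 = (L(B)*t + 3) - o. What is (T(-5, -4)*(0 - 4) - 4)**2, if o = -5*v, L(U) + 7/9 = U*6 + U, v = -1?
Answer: 25080064/81 ≈ 3.0963e+5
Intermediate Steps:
L(U) = -7/9 + 7*U (L(U) = -7/9 + (U*6 + U) = -7/9 + (6*U + U) = -7/9 + 7*U)
o = 5 (o = -5*(-1) = 5)
T(B, t) = -5 + t*(-7/9 + 7*B) (T(B, t) = -3 + (((-7/9 + 7*B)*t + 3) - 1*5) = -3 + ((t*(-7/9 + 7*B) + 3) - 5) = -3 + ((3 + t*(-7/9 + 7*B)) - 5) = -3 + (-2 + t*(-7/9 + 7*B)) = -5 + t*(-7/9 + 7*B))
(T(-5, -4)*(0 - 4) - 4)**2 = ((-5 + (7/9)*(-4)*(-1 + 9*(-5)))*(0 - 4) - 4)**2 = ((-5 + (7/9)*(-4)*(-1 - 45))*(-4) - 4)**2 = ((-5 + (7/9)*(-4)*(-46))*(-4) - 4)**2 = ((-5 + 1288/9)*(-4) - 4)**2 = ((1243/9)*(-4) - 4)**2 = (-4972/9 - 4)**2 = (-5008/9)**2 = 25080064/81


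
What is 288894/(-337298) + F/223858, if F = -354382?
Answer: -46050893222/18876713921 ≈ -2.4396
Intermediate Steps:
288894/(-337298) + F/223858 = 288894/(-337298) - 354382/223858 = 288894*(-1/337298) - 354382*1/223858 = -144447/168649 - 177191/111929 = -46050893222/18876713921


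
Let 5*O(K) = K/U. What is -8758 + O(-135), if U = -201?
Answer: -586777/67 ≈ -8757.9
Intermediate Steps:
O(K) = -K/1005 (O(K) = (K/(-201))/5 = (K*(-1/201))/5 = (-K/201)/5 = -K/1005)
-8758 + O(-135) = -8758 - 1/1005*(-135) = -8758 + 9/67 = -586777/67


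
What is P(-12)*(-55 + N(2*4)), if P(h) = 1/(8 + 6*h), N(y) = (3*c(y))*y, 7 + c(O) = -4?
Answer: 319/64 ≈ 4.9844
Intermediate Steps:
c(O) = -11 (c(O) = -7 - 4 = -11)
N(y) = -33*y (N(y) = (3*(-11))*y = -33*y)
P(-12)*(-55 + N(2*4)) = (1/(2*(4 + 3*(-12))))*(-55 - 66*4) = (1/(2*(4 - 36)))*(-55 - 33*8) = ((½)/(-32))*(-55 - 264) = ((½)*(-1/32))*(-319) = -1/64*(-319) = 319/64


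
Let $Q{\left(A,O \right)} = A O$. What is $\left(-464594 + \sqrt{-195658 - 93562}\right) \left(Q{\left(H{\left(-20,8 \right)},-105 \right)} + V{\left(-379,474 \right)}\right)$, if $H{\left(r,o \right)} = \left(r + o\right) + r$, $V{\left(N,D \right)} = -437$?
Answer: $-1358008262 + 5846 i \sqrt{72305} \approx -1.358 \cdot 10^{9} + 1.572 \cdot 10^{6} i$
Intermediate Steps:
$H{\left(r,o \right)} = o + 2 r$ ($H{\left(r,o \right)} = \left(o + r\right) + r = o + 2 r$)
$\left(-464594 + \sqrt{-195658 - 93562}\right) \left(Q{\left(H{\left(-20,8 \right)},-105 \right)} + V{\left(-379,474 \right)}\right) = \left(-464594 + \sqrt{-195658 - 93562}\right) \left(\left(8 + 2 \left(-20\right)\right) \left(-105\right) - 437\right) = \left(-464594 + \sqrt{-289220}\right) \left(\left(8 - 40\right) \left(-105\right) - 437\right) = \left(-464594 + 2 i \sqrt{72305}\right) \left(\left(-32\right) \left(-105\right) - 437\right) = \left(-464594 + 2 i \sqrt{72305}\right) \left(3360 - 437\right) = \left(-464594 + 2 i \sqrt{72305}\right) 2923 = -1358008262 + 5846 i \sqrt{72305}$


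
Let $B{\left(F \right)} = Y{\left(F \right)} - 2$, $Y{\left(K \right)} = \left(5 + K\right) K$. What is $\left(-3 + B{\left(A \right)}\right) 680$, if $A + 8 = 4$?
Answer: $-6120$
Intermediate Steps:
$Y{\left(K \right)} = K \left(5 + K\right)$
$A = -4$ ($A = -8 + 4 = -4$)
$B{\left(F \right)} = -2 + F \left(5 + F\right)$ ($B{\left(F \right)} = F \left(5 + F\right) - 2 = -2 + F \left(5 + F\right)$)
$\left(-3 + B{\left(A \right)}\right) 680 = \left(-3 - \left(2 + 4 \left(5 - 4\right)\right)\right) 680 = \left(-3 - 6\right) 680 = \left(-9\right) 680 = -6120$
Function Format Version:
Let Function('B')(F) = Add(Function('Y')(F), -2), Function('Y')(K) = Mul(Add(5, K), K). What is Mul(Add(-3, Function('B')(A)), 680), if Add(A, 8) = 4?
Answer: -6120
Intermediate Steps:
Function('Y')(K) = Mul(K, Add(5, K))
A = -4 (A = Add(-8, 4) = -4)
Function('B')(F) = Add(-2, Mul(F, Add(5, F))) (Function('B')(F) = Add(Mul(F, Add(5, F)), -2) = Add(-2, Mul(F, Add(5, F))))
Mul(Add(-3, Function('B')(A)), 680) = Mul(Add(-3, Add(-2, Mul(-4, Add(5, -4)))), 680) = Mul(Add(-3, Add(-2, Mul(-4, 1))), 680) = Mul(Add(-3, Add(-2, -4)), 680) = Mul(Add(-3, -6), 680) = Mul(-9, 680) = -6120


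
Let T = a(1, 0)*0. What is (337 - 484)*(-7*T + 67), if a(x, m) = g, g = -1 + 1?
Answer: -9849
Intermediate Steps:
g = 0
a(x, m) = 0
T = 0 (T = 0*0 = 0)
(337 - 484)*(-7*T + 67) = (337 - 484)*(-7*0 + 67) = -147*(0 + 67) = -147*67 = -9849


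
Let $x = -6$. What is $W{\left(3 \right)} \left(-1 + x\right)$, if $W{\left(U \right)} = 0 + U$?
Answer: $-21$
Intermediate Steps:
$W{\left(U \right)} = U$
$W{\left(3 \right)} \left(-1 + x\right) = 3 \left(-1 - 6\right) = 3 \left(-7\right) = -21$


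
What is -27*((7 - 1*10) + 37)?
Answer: -918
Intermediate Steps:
-27*((7 - 1*10) + 37) = -27*((7 - 10) + 37) = -27*(-3 + 37) = -27*34 = -918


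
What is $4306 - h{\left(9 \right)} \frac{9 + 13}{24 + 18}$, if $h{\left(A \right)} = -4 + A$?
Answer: $\frac{90371}{21} \approx 4303.4$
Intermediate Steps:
$4306 - h{\left(9 \right)} \frac{9 + 13}{24 + 18} = 4306 - \left(-4 + 9\right) \frac{9 + 13}{24 + 18} = 4306 - 5 \cdot \frac{22}{42} = 4306 - 5 \cdot 22 \cdot \frac{1}{42} = 4306 - 5 \cdot \frac{11}{21} = 4306 - \frac{55}{21} = \frac{90371}{21}$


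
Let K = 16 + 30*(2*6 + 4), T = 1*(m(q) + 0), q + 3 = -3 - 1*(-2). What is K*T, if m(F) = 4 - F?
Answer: 3968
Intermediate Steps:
q = -4 (q = -3 + (-3 - 1*(-2)) = -3 + (-3 + 2) = -3 - 1 = -4)
T = 8 (T = 1*((4 - 1*(-4)) + 0) = 1*((4 + 4) + 0) = 1*(8 + 0) = 1*8 = 8)
K = 496 (K = 16 + 30*(12 + 4) = 16 + 30*16 = 16 + 480 = 496)
K*T = 496*8 = 3968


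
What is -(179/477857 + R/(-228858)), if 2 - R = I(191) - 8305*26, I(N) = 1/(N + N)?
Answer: 13133624880129/13925351256964 ≈ 0.94314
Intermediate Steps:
I(N) = 1/(2*N)
R = 82486023/382 (R = 2 - ((½)/191 - 8305*26) = 2 - ((½)*(1/191) - 215930) = 2 - (1/382 - 215930) = 2 - 1*(-82485259/382) = 2 + 82485259/382 = 82486023/382 ≈ 2.1593e+5)
-(179/477857 + R/(-228858)) = -(179/477857 + (82486023/382)/(-228858)) = -(179*(1/477857) + (82486023/382)*(-1/228858)) = -(179/477857 - 27495341/29141252) = -1*(-13133624880129/13925351256964) = 13133624880129/13925351256964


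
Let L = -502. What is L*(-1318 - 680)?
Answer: 1002996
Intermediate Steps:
L*(-1318 - 680) = -502*(-1318 - 680) = -502*(-1998) = 1002996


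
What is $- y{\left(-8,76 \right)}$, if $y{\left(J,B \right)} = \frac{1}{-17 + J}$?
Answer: $\frac{1}{25} \approx 0.04$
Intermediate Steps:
$- y{\left(-8,76 \right)} = - \frac{1}{-17 - 8} = - \frac{1}{-25} = \left(-1\right) \left(- \frac{1}{25}\right) = \frac{1}{25}$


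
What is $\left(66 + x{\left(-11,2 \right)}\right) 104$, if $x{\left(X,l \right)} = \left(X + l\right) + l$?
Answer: $6136$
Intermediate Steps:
$x{\left(X,l \right)} = X + 2 l$
$\left(66 + x{\left(-11,2 \right)}\right) 104 = \left(66 + \left(-11 + 2 \cdot 2\right)\right) 104 = \left(66 + \left(-11 + 4\right)\right) 104 = \left(66 - 7\right) 104 = 59 \cdot 104 = 6136$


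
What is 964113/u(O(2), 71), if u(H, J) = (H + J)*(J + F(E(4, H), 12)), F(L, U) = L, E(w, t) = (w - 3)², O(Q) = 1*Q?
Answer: 321371/1752 ≈ 183.43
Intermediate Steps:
O(Q) = Q
E(w, t) = (-3 + w)²
u(H, J) = (1 + J)*(H + J) (u(H, J) = (H + J)*(J + (-3 + 4)²) = (H + J)*(J + 1²) = (H + J)*(J + 1) = (H + J)*(1 + J) = (1 + J)*(H + J))
964113/u(O(2), 71) = 964113/(2 + 71 + 71² + 2*71) = 964113/(2 + 71 + 5041 + 142) = 964113/5256 = 964113*(1/5256) = 321371/1752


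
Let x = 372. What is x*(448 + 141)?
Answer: 219108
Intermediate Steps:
x*(448 + 141) = 372*(448 + 141) = 372*589 = 219108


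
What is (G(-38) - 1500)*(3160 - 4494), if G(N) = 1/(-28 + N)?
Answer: 66033667/33 ≈ 2.0010e+6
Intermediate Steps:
(G(-38) - 1500)*(3160 - 4494) = (1/(-28 - 38) - 1500)*(3160 - 4494) = (1/(-66) - 1500)*(-1334) = (-1/66 - 1500)*(-1334) = -99001/66*(-1334) = 66033667/33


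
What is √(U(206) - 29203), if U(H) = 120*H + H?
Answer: I*√4277 ≈ 65.399*I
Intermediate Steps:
U(H) = 121*H
√(U(206) - 29203) = √(121*206 - 29203) = √(24926 - 29203) = √(-4277) = I*√4277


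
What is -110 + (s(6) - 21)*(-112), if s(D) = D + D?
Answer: 898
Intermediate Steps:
s(D) = 2*D
-110 + (s(6) - 21)*(-112) = -110 + (2*6 - 21)*(-112) = -110 + (12 - 21)*(-112) = -110 - 9*(-112) = -110 + 1008 = 898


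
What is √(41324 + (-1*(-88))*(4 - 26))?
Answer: 2*√9847 ≈ 198.46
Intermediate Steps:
√(41324 + (-1*(-88))*(4 - 26)) = √(41324 + 88*(-22)) = √(41324 - 1936) = √39388 = 2*√9847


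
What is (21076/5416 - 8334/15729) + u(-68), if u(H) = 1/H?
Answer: 807824959/241366748 ≈ 3.3469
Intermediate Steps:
(21076/5416 - 8334/15729) + u(-68) = (21076/5416 - 8334/15729) + 1/(-68) = (21076*(1/5416) - 8334*1/15729) - 1/68 = (5269/1354 - 2778/5243) - 1/68 = 23863955/7099022 - 1/68 = 807824959/241366748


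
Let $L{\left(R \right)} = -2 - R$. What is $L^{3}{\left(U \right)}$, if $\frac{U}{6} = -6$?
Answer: $39304$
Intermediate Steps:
$U = -36$ ($U = 6 \left(-6\right) = -36$)
$L^{3}{\left(U \right)} = \left(-2 - -36\right)^{3} = \left(-2 + 36\right)^{3} = 34^{3} = 39304$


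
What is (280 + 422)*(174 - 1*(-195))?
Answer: 259038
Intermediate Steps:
(280 + 422)*(174 - 1*(-195)) = 702*(174 + 195) = 702*369 = 259038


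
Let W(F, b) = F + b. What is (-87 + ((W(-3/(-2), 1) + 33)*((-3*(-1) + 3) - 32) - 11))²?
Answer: 1042441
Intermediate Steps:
(-87 + ((W(-3/(-2), 1) + 33)*((-3*(-1) + 3) - 32) - 11))² = (-87 + (((-3/(-2) + 1) + 33)*((-3*(-1) + 3) - 32) - 11))² = (-87 + (((-3*(-½) + 1) + 33)*((3 + 3) - 32) - 11))² = (-87 + (((3/2 + 1) + 33)*(6 - 32) - 11))² = (-87 + ((5/2 + 33)*(-26) - 11))² = (-87 + ((71/2)*(-26) - 11))² = (-87 + (-923 - 11))² = (-87 - 934)² = (-1021)² = 1042441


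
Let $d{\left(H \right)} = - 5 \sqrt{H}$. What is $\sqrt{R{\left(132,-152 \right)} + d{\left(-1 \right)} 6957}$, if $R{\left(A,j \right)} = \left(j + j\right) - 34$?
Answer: $\sqrt{-338 - 34785 i} \approx 131.24 - 132.52 i$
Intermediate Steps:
$R{\left(A,j \right)} = -34 + 2 j$ ($R{\left(A,j \right)} = 2 j - 34 = -34 + 2 j$)
$\sqrt{R{\left(132,-152 \right)} + d{\left(-1 \right)} 6957} = \sqrt{\left(-34 + 2 \left(-152\right)\right) + - 5 \sqrt{-1} \cdot 6957} = \sqrt{\left(-34 - 304\right) + - 5 i 6957} = \sqrt{-338 - 34785 i}$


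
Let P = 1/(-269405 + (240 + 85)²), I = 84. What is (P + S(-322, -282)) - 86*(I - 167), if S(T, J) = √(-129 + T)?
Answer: 1169061639/163780 + I*√451 ≈ 7138.0 + 21.237*I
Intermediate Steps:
P = -1/163780 (P = 1/(-269405 + 325²) = 1/(-269405 + 105625) = 1/(-163780) = -1/163780 ≈ -6.1058e-6)
(P + S(-322, -282)) - 86*(I - 167) = (-1/163780 + √(-129 - 322)) - 86*(84 - 167) = (-1/163780 + √(-451)) - 86*(-83) = (-1/163780 + I*√451) + 7138 = 1169061639/163780 + I*√451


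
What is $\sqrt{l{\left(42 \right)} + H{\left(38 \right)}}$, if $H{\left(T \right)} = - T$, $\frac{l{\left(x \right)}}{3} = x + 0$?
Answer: $2 \sqrt{22} \approx 9.3808$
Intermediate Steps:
$l{\left(x \right)} = 3 x$ ($l{\left(x \right)} = 3 \left(x + 0\right) = 3 x$)
$\sqrt{l{\left(42 \right)} + H{\left(38 \right)}} = \sqrt{3 \cdot 42 - 38} = \sqrt{126 - 38} = \sqrt{88} = 2 \sqrt{22}$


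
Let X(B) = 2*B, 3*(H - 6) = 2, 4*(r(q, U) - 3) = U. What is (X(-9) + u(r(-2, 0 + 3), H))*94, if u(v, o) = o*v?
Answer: 658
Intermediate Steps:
r(q, U) = 3 + U/4
H = 20/3 (H = 6 + (⅓)*2 = 6 + ⅔ = 20/3 ≈ 6.6667)
(X(-9) + u(r(-2, 0 + 3), H))*94 = (2*(-9) + 20*(3 + (0 + 3)/4)/3)*94 = (-18 + 20*(3 + (¼)*3)/3)*94 = (-18 + 20*(3 + ¾)/3)*94 = (-18 + (20/3)*(15/4))*94 = (-18 + 25)*94 = 7*94 = 658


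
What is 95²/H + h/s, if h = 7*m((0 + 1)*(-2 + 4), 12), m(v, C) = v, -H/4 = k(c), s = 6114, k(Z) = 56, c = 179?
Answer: -27587857/684768 ≈ -40.288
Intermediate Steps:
H = -224 (H = -4*56 = -224)
h = 14 (h = 7*((0 + 1)*(-2 + 4)) = 7*(1*2) = 7*2 = 14)
95²/H + h/s = 95²/(-224) + 14/6114 = 9025*(-1/224) + 14*(1/6114) = -9025/224 + 7/3057 = -27587857/684768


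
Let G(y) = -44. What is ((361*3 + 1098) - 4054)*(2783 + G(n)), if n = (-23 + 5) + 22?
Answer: -5130147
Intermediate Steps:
n = 4 (n = -18 + 22 = 4)
((361*3 + 1098) - 4054)*(2783 + G(n)) = ((361*3 + 1098) - 4054)*(2783 - 44) = ((1083 + 1098) - 4054)*2739 = (2181 - 4054)*2739 = -1873*2739 = -5130147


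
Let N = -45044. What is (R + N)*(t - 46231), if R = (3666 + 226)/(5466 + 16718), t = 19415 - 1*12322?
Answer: 4888591595019/2773 ≈ 1.7629e+9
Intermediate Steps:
t = 7093 (t = 19415 - 12322 = 7093)
R = 973/5546 (R = 3892/22184 = 3892*(1/22184) = 973/5546 ≈ 0.17544)
(R + N)*(t - 46231) = (973/5546 - 45044)*(7093 - 46231) = -249813051/5546*(-39138) = 4888591595019/2773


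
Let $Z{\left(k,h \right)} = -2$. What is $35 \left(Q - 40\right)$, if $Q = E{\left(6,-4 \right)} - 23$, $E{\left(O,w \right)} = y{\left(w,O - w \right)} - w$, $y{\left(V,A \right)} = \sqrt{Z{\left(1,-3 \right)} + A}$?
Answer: $-2065 + 70 \sqrt{2} \approx -1966.0$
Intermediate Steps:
$y{\left(V,A \right)} = \sqrt{-2 + A}$
$E{\left(O,w \right)} = \sqrt{-2 + O - w} - w$ ($E{\left(O,w \right)} = \sqrt{-2 + \left(O - w\right)} - w = \sqrt{-2 + O - w} - w$)
$Q = -19 + 2 \sqrt{2}$ ($Q = \left(\sqrt{-2 + 6 - -4} - -4\right) - 23 = \left(\sqrt{-2 + 6 + 4} + 4\right) - 23 = \left(\sqrt{8} + 4\right) - 23 = \left(2 \sqrt{2} + 4\right) - 23 = \left(4 + 2 \sqrt{2}\right) - 23 = -19 + 2 \sqrt{2} \approx -16.172$)
$35 \left(Q - 40\right) = 35 \left(\left(-19 + 2 \sqrt{2}\right) - 40\right) = 35 \left(-59 + 2 \sqrt{2}\right) = -2065 + 70 \sqrt{2}$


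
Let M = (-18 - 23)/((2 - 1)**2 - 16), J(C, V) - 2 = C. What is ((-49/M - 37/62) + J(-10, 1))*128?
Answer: -4315072/1271 ≈ -3395.0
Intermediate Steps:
J(C, V) = 2 + C
M = 41/15 (M = -41/(1**2 - 16) = -41/(1 - 16) = -41/(-15) = -41*(-1/15) = 41/15 ≈ 2.7333)
((-49/M - 37/62) + J(-10, 1))*128 = ((-49/41/15 - 37/62) + (2 - 10))*128 = ((-49*15/41 - 37*1/62) - 8)*128 = ((-735/41 - 37/62) - 8)*128 = (-47087/2542 - 8)*128 = -67423/2542*128 = -4315072/1271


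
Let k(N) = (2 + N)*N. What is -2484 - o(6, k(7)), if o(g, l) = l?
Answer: -2547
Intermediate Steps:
k(N) = N*(2 + N)
-2484 - o(6, k(7)) = -2484 - 7*(2 + 7) = -2484 - 7*9 = -2484 - 1*63 = -2484 - 63 = -2547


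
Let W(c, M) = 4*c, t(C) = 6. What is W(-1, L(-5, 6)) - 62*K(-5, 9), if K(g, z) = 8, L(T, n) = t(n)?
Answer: -500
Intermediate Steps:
L(T, n) = 6
W(-1, L(-5, 6)) - 62*K(-5, 9) = 4*(-1) - 62*8 = -4 - 496 = -500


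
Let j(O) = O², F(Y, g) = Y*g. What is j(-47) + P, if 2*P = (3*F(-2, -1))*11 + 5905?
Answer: 10389/2 ≈ 5194.5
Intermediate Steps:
P = 5971/2 (P = ((3*(-2*(-1)))*11 + 5905)/2 = ((3*2)*11 + 5905)/2 = (6*11 + 5905)/2 = (66 + 5905)/2 = (½)*5971 = 5971/2 ≈ 2985.5)
j(-47) + P = (-47)² + 5971/2 = 2209 + 5971/2 = 10389/2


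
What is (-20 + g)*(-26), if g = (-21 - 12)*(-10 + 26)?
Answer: 14248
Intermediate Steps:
g = -528 (g = -33*16 = -528)
(-20 + g)*(-26) = (-20 - 528)*(-26) = -548*(-26) = 14248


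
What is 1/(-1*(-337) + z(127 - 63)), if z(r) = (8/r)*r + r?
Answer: 1/409 ≈ 0.0024450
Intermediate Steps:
z(r) = 8 + r
1/(-1*(-337) + z(127 - 63)) = 1/(-1*(-337) + (8 + (127 - 63))) = 1/(337 + (8 + 64)) = 1/(337 + 72) = 1/409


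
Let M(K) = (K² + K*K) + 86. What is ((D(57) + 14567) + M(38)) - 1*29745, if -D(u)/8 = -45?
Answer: -11844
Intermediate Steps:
D(u) = 360 (D(u) = -8*(-45) = 360)
M(K) = 86 + 2*K² (M(K) = (K² + K²) + 86 = 2*K² + 86 = 86 + 2*K²)
((D(57) + 14567) + M(38)) - 1*29745 = ((360 + 14567) + (86 + 2*38²)) - 1*29745 = (14927 + (86 + 2*1444)) - 29745 = (14927 + (86 + 2888)) - 29745 = (14927 + 2974) - 29745 = 17901 - 29745 = -11844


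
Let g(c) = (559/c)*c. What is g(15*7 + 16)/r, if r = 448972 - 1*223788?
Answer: 559/225184 ≈ 0.0024824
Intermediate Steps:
r = 225184 (r = 448972 - 223788 = 225184)
g(c) = 559
g(15*7 + 16)/r = 559/225184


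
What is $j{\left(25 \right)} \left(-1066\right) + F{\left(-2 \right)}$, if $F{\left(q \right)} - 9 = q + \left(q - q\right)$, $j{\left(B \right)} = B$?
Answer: $-26643$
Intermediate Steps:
$F{\left(q \right)} = 9 + q$ ($F{\left(q \right)} = 9 + \left(q + \left(q - q\right)\right) = 9 + \left(q + 0\right) = 9 + q$)
$j{\left(25 \right)} \left(-1066\right) + F{\left(-2 \right)} = 25 \left(-1066\right) + \left(9 - 2\right) = -26650 + 7 = -26643$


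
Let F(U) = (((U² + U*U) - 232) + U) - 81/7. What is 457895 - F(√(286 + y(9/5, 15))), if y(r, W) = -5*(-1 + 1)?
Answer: 3202966/7 - √286 ≈ 4.5755e+5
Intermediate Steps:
y(r, W) = 0 (y(r, W) = -5*0 = 0)
F(U) = -1705/7 + U + 2*U² (F(U) = (((U² + U²) - 232) + U) - 81*⅐ = ((2*U² - 232) + U) - 81/7 = ((-232 + 2*U²) + U) - 81/7 = (-232 + U + 2*U²) - 81/7 = -1705/7 + U + 2*U²)
457895 - F(√(286 + y(9/5, 15))) = 457895 - (-1705/7 + √(286 + 0) + 2*(√(286 + 0))²) = 457895 - (-1705/7 + √286 + 2*(√286)²) = 457895 - (-1705/7 + √286 + 2*286) = 457895 - (-1705/7 + √286 + 572) = 457895 - (2299/7 + √286) = 457895 + (-2299/7 - √286) = 3202966/7 - √286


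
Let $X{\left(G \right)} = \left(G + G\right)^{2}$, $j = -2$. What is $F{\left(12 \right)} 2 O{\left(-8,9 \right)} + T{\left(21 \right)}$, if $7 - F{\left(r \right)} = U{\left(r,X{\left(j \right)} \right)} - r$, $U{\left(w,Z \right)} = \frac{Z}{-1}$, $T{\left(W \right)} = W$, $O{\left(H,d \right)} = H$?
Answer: $-539$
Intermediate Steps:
$X{\left(G \right)} = 4 G^{2}$ ($X{\left(G \right)} = \left(2 G\right)^{2} = 4 G^{2}$)
$U{\left(w,Z \right)} = - Z$ ($U{\left(w,Z \right)} = Z \left(-1\right) = - Z$)
$F{\left(r \right)} = 23 + r$ ($F{\left(r \right)} = 7 - \left(- 4 \left(-2\right)^{2} - r\right) = 7 - \left(- 4 \cdot 4 - r\right) = 7 - \left(\left(-1\right) 16 - r\right) = 7 - \left(-16 - r\right) = 7 + \left(16 + r\right) = 23 + r$)
$F{\left(12 \right)} 2 O{\left(-8,9 \right)} + T{\left(21 \right)} = \left(23 + 12\right) 2 \left(-8\right) + 21 = 35 \left(-16\right) + 21 = -560 + 21 = -539$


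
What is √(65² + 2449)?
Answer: √6674 ≈ 81.695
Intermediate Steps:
√(65² + 2449) = √(4225 + 2449) = √6674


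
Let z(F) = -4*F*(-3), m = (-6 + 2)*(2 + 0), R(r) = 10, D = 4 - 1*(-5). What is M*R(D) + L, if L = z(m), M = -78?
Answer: -876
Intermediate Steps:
D = 9 (D = 4 + 5 = 9)
m = -8 (m = -4*2 = -8)
z(F) = 12*F
L = -96 (L = 12*(-8) = -96)
M*R(D) + L = -78*10 - 96 = -780 - 96 = -876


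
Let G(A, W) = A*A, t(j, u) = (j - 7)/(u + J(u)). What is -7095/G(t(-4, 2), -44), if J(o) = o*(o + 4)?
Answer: -126420/11 ≈ -11493.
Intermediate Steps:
J(o) = o*(4 + o)
t(j, u) = (-7 + j)/(u + u*(4 + u)) (t(j, u) = (j - 7)/(u + u*(4 + u)) = (-7 + j)/(u + u*(4 + u)))
G(A, W) = A²
-7095/G(t(-4, 2), -44) = -7095*4*(5 + 2)²/(-7 - 4)² = -7095/(((½)*(-11)/7)²) = -7095/(((½)*(⅐)*(-11))²) = -7095/((-11/14)²) = -7095/121/196 = -7095*196/121 = -126420/11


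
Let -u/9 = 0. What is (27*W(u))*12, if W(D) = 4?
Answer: 1296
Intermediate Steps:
u = 0 (u = -9*0 = 0)
(27*W(u))*12 = (27*4)*12 = 108*12 = 1296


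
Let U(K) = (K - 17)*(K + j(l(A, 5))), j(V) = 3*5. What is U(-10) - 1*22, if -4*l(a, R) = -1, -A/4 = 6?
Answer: -157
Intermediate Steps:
A = -24 (A = -4*6 = -24)
l(a, R) = ¼ (l(a, R) = -¼*(-1) = ¼)
j(V) = 15
U(K) = (-17 + K)*(15 + K) (U(K) = (K - 17)*(K + 15) = (-17 + K)*(15 + K))
U(-10) - 1*22 = (-255 + (-10)² - 2*(-10)) - 1*22 = (-255 + 100 + 20) - 22 = -135 - 22 = -157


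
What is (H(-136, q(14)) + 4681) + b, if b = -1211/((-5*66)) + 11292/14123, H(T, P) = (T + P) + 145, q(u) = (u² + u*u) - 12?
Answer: 23650020613/4660590 ≈ 5074.5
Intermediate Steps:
q(u) = -12 + 2*u² (q(u) = (u² + u²) - 12 = 2*u² - 12 = -12 + 2*u²)
H(T, P) = 145 + P + T (H(T, P) = (P + T) + 145 = 145 + P + T)
b = 20829313/4660590 (b = -1211/(-330) + 11292*(1/14123) = -1211*(-1/330) + 11292/14123 = 1211/330 + 11292/14123 = 20829313/4660590 ≈ 4.4692)
(H(-136, q(14)) + 4681) + b = ((145 + (-12 + 2*14²) - 136) + 4681) + 20829313/4660590 = ((145 + (-12 + 2*196) - 136) + 4681) + 20829313/4660590 = ((145 + (-12 + 392) - 136) + 4681) + 20829313/4660590 = ((145 + 380 - 136) + 4681) + 20829313/4660590 = (389 + 4681) + 20829313/4660590 = 5070 + 20829313/4660590 = 23650020613/4660590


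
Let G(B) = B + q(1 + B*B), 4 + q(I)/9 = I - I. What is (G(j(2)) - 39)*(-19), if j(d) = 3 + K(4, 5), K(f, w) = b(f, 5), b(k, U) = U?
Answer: 1273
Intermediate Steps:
K(f, w) = 5
q(I) = -36 (q(I) = -36 + 9*(I - I) = -36 + 9*0 = -36 + 0 = -36)
j(d) = 8 (j(d) = 3 + 5 = 8)
G(B) = -36 + B (G(B) = B - 36 = -36 + B)
(G(j(2)) - 39)*(-19) = ((-36 + 8) - 39)*(-19) = (-28 - 39)*(-19) = -67*(-19) = 1273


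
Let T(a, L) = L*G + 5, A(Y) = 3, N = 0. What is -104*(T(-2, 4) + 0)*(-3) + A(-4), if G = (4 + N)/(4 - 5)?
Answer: -3429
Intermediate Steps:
G = -4 (G = (4 + 0)/(4 - 5) = 4/(-1) = 4*(-1) = -4)
T(a, L) = 5 - 4*L (T(a, L) = L*(-4) + 5 = -4*L + 5 = 5 - 4*L)
-104*(T(-2, 4) + 0)*(-3) + A(-4) = -104*((5 - 4*4) + 0)*(-3) + 3 = -104*((5 - 16) + 0)*(-3) + 3 = -104*(-11 + 0)*(-3) + 3 = -(-1144)*(-3) + 3 = -104*33 + 3 = -3432 + 3 = -3429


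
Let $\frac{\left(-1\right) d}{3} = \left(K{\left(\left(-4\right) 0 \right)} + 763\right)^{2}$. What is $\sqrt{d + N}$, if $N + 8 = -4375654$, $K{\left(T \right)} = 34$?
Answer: $3 i \sqrt{697921} \approx 2506.3 i$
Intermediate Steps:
$N = -4375662$ ($N = -8 - 4375654 = -4375662$)
$d = -1905627$ ($d = - 3 \left(34 + 763\right)^{2} = - 3 \cdot 797^{2} = \left(-3\right) 635209 = -1905627$)
$\sqrt{d + N} = \sqrt{-1905627 - 4375662} = \sqrt{-6281289} = 3 i \sqrt{697921}$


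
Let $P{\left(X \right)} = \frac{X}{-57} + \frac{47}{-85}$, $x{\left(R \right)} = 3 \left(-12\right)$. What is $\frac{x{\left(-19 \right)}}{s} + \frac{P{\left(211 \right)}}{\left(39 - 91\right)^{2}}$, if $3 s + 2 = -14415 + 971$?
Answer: $\frac{1170493}{181228840} \approx 0.0064586$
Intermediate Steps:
$x{\left(R \right)} = -36$
$s = -4482$ ($s = - \frac{2}{3} + \frac{-14415 + 971}{3} = - \frac{2}{3} + \frac{1}{3} \left(-13444\right) = - \frac{2}{3} - \frac{13444}{3} = -4482$)
$P{\left(X \right)} = - \frac{47}{85} - \frac{X}{57}$ ($P{\left(X \right)} = X \left(- \frac{1}{57}\right) + 47 \left(- \frac{1}{85}\right) = - \frac{X}{57} - \frac{47}{85} = - \frac{47}{85} - \frac{X}{57}$)
$\frac{x{\left(-19 \right)}}{s} + \frac{P{\left(211 \right)}}{\left(39 - 91\right)^{2}} = - \frac{36}{-4482} + \frac{- \frac{47}{85} - \frac{211}{57}}{\left(39 - 91\right)^{2}} = \left(-36\right) \left(- \frac{1}{4482}\right) + \frac{- \frac{47}{85} - \frac{211}{57}}{\left(-52\right)^{2}} = \frac{2}{249} - \frac{20614}{4845 \cdot 2704} = \frac{2}{249} - \frac{10307}{6550440} = \frac{1170493}{181228840}$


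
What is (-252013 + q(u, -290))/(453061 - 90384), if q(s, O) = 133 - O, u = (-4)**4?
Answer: -251590/362677 ≈ -0.69370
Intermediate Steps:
u = 256
(-252013 + q(u, -290))/(453061 - 90384) = (-252013 + (133 - 1*(-290)))/(453061 - 90384) = (-252013 + (133 + 290))/362677 = (-252013 + 423)*(1/362677) = -251590*1/362677 = -251590/362677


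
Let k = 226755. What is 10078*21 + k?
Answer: 438393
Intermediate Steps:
10078*21 + k = 10078*21 + 226755 = 211638 + 226755 = 438393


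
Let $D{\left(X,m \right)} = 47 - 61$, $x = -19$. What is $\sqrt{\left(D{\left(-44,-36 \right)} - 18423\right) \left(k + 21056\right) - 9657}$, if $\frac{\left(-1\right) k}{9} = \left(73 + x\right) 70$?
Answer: $\sqrt{239007611} \approx 15460.0$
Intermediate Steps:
$D{\left(X,m \right)} = -14$
$k = -34020$ ($k = - 9 \left(73 - 19\right) 70 = - 9 \cdot 54 \cdot 70 = \left(-9\right) 3780 = -34020$)
$\sqrt{\left(D{\left(-44,-36 \right)} - 18423\right) \left(k + 21056\right) - 9657} = \sqrt{\left(-14 - 18423\right) \left(-34020 + 21056\right) - 9657} = \sqrt{\left(-18437\right) \left(-12964\right) - 9657} = \sqrt{239017268 - 9657} = \sqrt{239007611}$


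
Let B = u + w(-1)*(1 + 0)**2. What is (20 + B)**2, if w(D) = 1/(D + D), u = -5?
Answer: 841/4 ≈ 210.25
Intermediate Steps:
w(D) = 1/(2*D)
B = -11/2 (B = -5 + ((1/2)/(-1))*(1 + 0)**2 = -5 + ((1/2)*(-1))*1**2 = -5 - 1/2*1 = -5 - 1/2 = -11/2 ≈ -5.5000)
(20 + B)**2 = (20 - 11/2)**2 = (29/2)**2 = 841/4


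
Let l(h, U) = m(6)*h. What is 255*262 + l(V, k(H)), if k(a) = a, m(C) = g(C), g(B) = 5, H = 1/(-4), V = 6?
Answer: 66840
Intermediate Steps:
H = -1/4 ≈ -0.25000
m(C) = 5
l(h, U) = 5*h
255*262 + l(V, k(H)) = 255*262 + 5*6 = 66810 + 30 = 66840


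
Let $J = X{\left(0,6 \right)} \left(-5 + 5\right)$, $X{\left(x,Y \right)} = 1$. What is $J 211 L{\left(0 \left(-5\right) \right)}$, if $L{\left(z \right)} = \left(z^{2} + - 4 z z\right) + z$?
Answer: $0$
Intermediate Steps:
$J = 0$ ($J = 1 \left(-5 + 5\right) = 1 \cdot 0 = 0$)
$L{\left(z \right)} = z - 3 z^{2}$ ($L{\left(z \right)} = \left(z^{2} - 4 z^{2}\right) + z = - 3 z^{2} + z = z - 3 z^{2}$)
$J 211 L{\left(0 \left(-5\right) \right)} = 0 \cdot 211 \cdot 0 \left(-5\right) \left(1 - 3 \cdot 0 \left(-5\right)\right) = 0 \cdot 0 \left(1 - 0\right) = 0 \cdot 0 \left(1 + 0\right) = 0 \cdot 0 \cdot 1 = 0 \cdot 0 = 0$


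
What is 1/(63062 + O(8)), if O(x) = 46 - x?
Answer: 1/63100 ≈ 1.5848e-5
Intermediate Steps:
1/(63062 + O(8)) = 1/(63062 + (46 - 1*8)) = 1/(63062 + (46 - 8)) = 1/(63062 + 38) = 1/63100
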